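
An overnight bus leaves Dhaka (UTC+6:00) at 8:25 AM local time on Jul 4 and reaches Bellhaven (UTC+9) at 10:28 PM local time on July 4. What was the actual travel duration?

11 hours 3 minutes

Bellhaven is 3:00 ahead of Dhaka.
Clock-face elapsed time (ignoring zones) is 14 hours 3 minutes.
Actual elapsed = 14 hours 3 minutes − 3:00 = 11 hours 3 minutes.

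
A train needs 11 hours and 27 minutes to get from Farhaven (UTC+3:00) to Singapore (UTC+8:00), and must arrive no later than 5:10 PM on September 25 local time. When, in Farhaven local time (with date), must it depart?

12:43 AM on September 25

Target arrival in UTC: 5:10 PM − 8:00 = 9:10 AM on Sep 25.
Subtract 11 hours and 27 minutes → departure 9:43 PM UTC on Sep 24.
Farhaven is UTC+3:00: 9:43 PM + 3:00 = 12:43 AM on Sep 25.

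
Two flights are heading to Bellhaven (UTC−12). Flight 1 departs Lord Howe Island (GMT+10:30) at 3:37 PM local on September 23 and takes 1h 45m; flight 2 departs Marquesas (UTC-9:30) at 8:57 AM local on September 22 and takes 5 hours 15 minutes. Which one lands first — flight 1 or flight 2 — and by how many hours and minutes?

Flight 1 in UTC: 3:37 PM − 10:30 = 5:07 AM on Sep 23.
+1 hour and 45 minutes → arrive 6:52 AM UTC on Sep 23.
Flight 2 in UTC: 8:57 AM + 9:30 = 6:27 PM on Sep 22.
+5 hours 15 minutes → arrive 11:42 PM UTC on Sep 22.
Flight 2 lands earlier by 7 hours 10 minutes.

the second, by 7 hours 10 minutes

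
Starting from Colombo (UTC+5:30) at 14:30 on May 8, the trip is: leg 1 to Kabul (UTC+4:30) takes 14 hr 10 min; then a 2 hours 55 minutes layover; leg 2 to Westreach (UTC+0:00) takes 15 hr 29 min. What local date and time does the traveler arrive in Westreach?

17:34 on May 9

Convert departure to UTC: 14:30 − 5:30 = 09:00 UTC on May 8.
Add 14 hours 10 minutes leg 1 → 23:10 UTC.
Add 2 hours 55 minutes layover in Kabul → 02:05 UTC (May 9).
Add 15 hours and 29 minutes leg 2 → 17:34 UTC.
Westreach is UTC+0, so local arrival is the same: 17:34 on May 9.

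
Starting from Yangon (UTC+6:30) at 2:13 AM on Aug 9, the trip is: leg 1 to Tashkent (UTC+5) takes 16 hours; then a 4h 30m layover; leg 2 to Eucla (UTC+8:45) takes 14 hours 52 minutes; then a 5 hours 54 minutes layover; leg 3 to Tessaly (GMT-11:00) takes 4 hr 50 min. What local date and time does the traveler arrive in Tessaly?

6:49 AM on August 10

Convert departure to UTC: 2:13 AM − 6:30 = 7:43 PM UTC on Aug 8.
Add 16 hours leg 1 → 11:43 AM UTC (Aug 9).
Add 4 hours and 30 minutes layover in Tashkent → 4:13 PM UTC.
Add 14 hours 52 minutes leg 2 → 7:05 AM UTC (Aug 10).
Add 5 hours 54 minutes layover in Eucla → 12:59 PM UTC.
Add 4 hours and 50 minutes leg 3 → 5:49 PM UTC.
Tessaly is UTC−11:00, so local arrival = 5:49 PM − 11:00 = 6:49 AM on Aug 10.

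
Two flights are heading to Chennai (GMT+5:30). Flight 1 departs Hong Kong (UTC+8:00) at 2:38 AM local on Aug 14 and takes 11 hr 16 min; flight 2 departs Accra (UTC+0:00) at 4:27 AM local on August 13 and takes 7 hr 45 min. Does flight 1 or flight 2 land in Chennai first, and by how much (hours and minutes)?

Flight 1 in UTC: 2:38 AM − 8:00 = 6:38 PM on Aug 13.
+11 hours and 16 minutes → arrive 5:54 AM UTC on Aug 14.
Flight 2 departs at 4:27 AM UTC (Aug 13).
+7 hours and 45 minutes → arrive 12:12 PM UTC on Aug 13.
Flight 2 lands earlier by 17 hours 42 minutes.

the second, by 17 hours 42 minutes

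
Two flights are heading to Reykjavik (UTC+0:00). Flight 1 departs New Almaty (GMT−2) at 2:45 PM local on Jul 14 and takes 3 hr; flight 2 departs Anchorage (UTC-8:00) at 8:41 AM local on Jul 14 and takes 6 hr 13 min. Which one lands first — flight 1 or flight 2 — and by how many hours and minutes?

Flight 1 in UTC: 2:45 PM + 2:00 = 4:45 PM on Jul 14.
+3 hours → arrive 7:45 PM UTC on Jul 14.
Flight 2 in UTC: 8:41 AM + 8:00 = 4:41 PM on Jul 14.
+6 hours 13 minutes → arrive 10:54 PM UTC on Jul 14.
Flight 1 lands earlier by 3 hours 9 minutes.

the first, by 3 hours 9 minutes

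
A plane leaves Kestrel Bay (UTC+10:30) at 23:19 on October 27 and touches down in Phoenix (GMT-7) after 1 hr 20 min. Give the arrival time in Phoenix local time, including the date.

07:09 on October 27

Convert departure to UTC: 23:19 − 10:30 = 12:49 UTC on Oct 27.
Add 1 hour 20 minutes travel time → 14:09 UTC.
Phoenix is UTC−7:00, so local arrival = 14:09 − 7:00 = 07:09 on Oct 27.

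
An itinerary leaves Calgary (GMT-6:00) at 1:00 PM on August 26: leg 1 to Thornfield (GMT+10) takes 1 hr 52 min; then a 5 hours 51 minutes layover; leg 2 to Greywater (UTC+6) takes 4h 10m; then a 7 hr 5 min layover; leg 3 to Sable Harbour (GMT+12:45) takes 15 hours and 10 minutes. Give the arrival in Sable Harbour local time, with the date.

5:53 PM on Aug 28

Convert departure to UTC: 1:00 PM + 6:00 = 7:00 PM UTC on Aug 26.
Add 1 hour and 52 minutes leg 1 → 8:52 PM UTC.
Add 5 hours 51 minutes layover in Thornfield → 2:43 AM UTC (Aug 27).
Add 4 hours and 10 minutes leg 2 → 6:53 AM UTC.
Add 7 hours 5 minutes layover in Greywater → 1:58 PM UTC.
Add 15 hours and 10 minutes leg 3 → 5:08 AM UTC (Aug 28).
Sable Harbour is UTC+12:45, so local arrival = 5:08 AM + 12:45 = 5:53 PM on Aug 28.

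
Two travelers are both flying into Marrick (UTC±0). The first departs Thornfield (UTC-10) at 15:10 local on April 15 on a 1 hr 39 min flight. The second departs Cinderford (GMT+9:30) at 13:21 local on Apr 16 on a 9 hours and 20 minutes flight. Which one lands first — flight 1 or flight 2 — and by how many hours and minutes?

the first, by 10 hours 22 minutes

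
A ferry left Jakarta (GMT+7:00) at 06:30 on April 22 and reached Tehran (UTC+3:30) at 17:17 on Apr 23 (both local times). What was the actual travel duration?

38 hours 17 minutes

Departure in UTC: 06:30 − 7:00 = 23:30 on Apr 21.
Arrival in UTC: 17:17 − 3:30 = 13:47 on Apr 23.
Elapsed = 13:47 − 23:30 (+2 days) = 38 hours 17 minutes.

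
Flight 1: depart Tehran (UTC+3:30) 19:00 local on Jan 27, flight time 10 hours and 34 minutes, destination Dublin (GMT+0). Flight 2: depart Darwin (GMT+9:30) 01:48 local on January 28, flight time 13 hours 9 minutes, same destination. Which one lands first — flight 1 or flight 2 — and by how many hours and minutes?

the first, by 3 hours 23 minutes

Flight 1 in UTC: 19:00 − 3:30 = 15:30 on Jan 27.
+10 hours 34 minutes → arrive 02:04 UTC on Jan 28.
Flight 2 in UTC: 01:48 − 9:30 = 16:18 on Jan 27.
+13 hours and 9 minutes → arrive 05:27 UTC on Jan 28.
Flight 1 lands earlier by 3 hours 23 minutes.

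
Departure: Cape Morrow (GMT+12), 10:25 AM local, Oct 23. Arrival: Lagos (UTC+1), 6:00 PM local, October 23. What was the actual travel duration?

Lagos is 11:00 behind Cape Morrow.
Clock-face elapsed time (ignoring zones) is 7 hours 35 minutes.
Actual elapsed = 7 hours 35 minutes + 11:00 = 18 hours 35 minutes.

18 hours 35 minutes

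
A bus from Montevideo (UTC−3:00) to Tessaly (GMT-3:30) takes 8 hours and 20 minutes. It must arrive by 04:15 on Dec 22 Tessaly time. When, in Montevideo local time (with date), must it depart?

20:25 on December 21

Target arrival in UTC: 04:15 + 3:30 = 07:45 on Dec 22.
Subtract 8 hours and 20 minutes → departure 23:25 UTC on Dec 21.
Montevideo is UTC−3:00: 23:25 − 3:00 = 20:25 on Dec 21.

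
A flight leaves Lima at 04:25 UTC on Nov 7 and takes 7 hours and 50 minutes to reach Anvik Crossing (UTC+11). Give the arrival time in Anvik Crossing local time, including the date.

23:15 on November 7

Departure is given in UTC: 04:25 on Nov 7.
Add 7 hours 50 minutes → 12:15 UTC.
Anvik Crossing is UTC+11:00: 12:15 + 11:00 = 23:15 on Nov 7.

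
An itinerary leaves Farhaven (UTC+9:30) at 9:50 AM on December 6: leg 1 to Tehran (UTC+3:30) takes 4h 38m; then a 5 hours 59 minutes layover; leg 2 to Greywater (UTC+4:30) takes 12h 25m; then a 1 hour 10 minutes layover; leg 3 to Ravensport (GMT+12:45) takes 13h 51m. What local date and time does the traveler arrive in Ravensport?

3:08 AM on December 8

Convert departure to UTC: 9:50 AM − 9:30 = 12:20 AM UTC on Dec 6.
Add 4 hours 38 minutes leg 1 → 4:58 AM UTC.
Add 5 hours and 59 minutes layover in Tehran → 10:57 AM UTC.
Add 12 hours 25 minutes leg 2 → 11:22 PM UTC.
Add 1 hour 10 minutes layover in Greywater → 12:32 AM UTC (Dec 7).
Add 13 hours and 51 minutes leg 3 → 2:23 PM UTC.
Ravensport is UTC+12:45, so local arrival = 2:23 PM + 12:45 = 3:08 AM on Dec 8.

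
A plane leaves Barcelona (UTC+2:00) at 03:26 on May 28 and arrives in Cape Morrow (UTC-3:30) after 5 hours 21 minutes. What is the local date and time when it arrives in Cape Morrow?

03:17 on May 28

Cape Morrow is 5:30 behind Barcelona.
After 5 hours 21 minutes it is 08:47 in Barcelona.
Shift by the zone difference: 08:47 − 5:30 = 03:17 on May 28 in Cape Morrow.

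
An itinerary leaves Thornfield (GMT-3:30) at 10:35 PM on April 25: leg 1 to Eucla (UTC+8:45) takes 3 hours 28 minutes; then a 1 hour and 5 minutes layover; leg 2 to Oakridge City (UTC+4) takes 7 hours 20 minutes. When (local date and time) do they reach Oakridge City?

5:58 PM on April 26

Convert departure to UTC: 10:35 PM + 3:30 = 2:05 AM UTC on Apr 26.
Add 3 hours 28 minutes leg 1 → 5:33 AM UTC.
Add 1 hour and 5 minutes layover in Eucla → 6:38 AM UTC.
Add 7 hours 20 minutes leg 2 → 1:58 PM UTC.
Oakridge City is UTC+4:00, so local arrival = 1:58 PM + 4:00 = 5:58 PM on Apr 26.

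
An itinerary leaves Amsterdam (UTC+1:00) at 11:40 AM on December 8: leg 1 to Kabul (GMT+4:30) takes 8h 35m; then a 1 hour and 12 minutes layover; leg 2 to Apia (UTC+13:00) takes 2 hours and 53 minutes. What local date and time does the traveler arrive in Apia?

12:20 PM on December 9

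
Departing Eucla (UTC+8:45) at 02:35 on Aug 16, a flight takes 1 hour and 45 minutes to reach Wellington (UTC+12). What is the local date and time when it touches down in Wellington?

07:35 on August 16

Convert departure to UTC: 02:35 − 8:45 = 17:50 UTC on Aug 15.
Add 1 hour and 45 minutes travel time → 19:35 UTC.
Wellington is UTC+12:00, so local arrival = 19:35 + 12:00 = 07:35 on Aug 16.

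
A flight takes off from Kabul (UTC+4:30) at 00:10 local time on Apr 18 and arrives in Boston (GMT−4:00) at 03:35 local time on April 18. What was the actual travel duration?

11 hours 55 minutes

Departure in UTC: 00:10 − 4:30 = 19:40 on Apr 17.
Arrival in UTC: 03:35 + 4:00 = 07:35 on Apr 18.
Elapsed = 07:35 − 19:40 (+1 day) = 11 hours 55 minutes.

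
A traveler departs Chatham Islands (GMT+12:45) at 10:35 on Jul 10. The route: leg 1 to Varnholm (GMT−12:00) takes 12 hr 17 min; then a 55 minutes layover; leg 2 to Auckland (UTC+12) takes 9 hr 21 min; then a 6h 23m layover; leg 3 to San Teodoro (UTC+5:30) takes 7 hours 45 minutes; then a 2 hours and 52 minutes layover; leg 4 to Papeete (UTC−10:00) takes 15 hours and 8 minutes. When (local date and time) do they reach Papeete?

Convert departure to UTC: 10:35 − 12:45 = 21:50 UTC on Jul 9.
Add 12 hours 17 minutes leg 1 → 10:07 UTC (Jul 10).
Add 55 minutes layover in Varnholm → 11:02 UTC.
Add 9 hours and 21 minutes leg 2 → 20:23 UTC.
Add 6 hours 23 minutes layover in Auckland → 02:46 UTC (Jul 11).
Add 7 hours and 45 minutes leg 3 → 10:31 UTC.
Add 2 hours 52 minutes layover in San Teodoro → 13:23 UTC.
Add 15 hours 8 minutes leg 4 → 04:31 UTC (Jul 12).
Papeete is UTC−10:00, so local arrival = 04:31 − 10:00 = 18:31 on Jul 11.

18:31 on July 11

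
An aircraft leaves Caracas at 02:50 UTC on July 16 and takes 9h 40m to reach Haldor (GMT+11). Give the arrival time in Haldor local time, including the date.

Departure is given in UTC: 02:50 on Jul 16.
Add 9 hours 40 minutes → 12:30 UTC.
Haldor is UTC+11:00: 12:30 + 11:00 = 23:30 on Jul 16.

23:30 on Jul 16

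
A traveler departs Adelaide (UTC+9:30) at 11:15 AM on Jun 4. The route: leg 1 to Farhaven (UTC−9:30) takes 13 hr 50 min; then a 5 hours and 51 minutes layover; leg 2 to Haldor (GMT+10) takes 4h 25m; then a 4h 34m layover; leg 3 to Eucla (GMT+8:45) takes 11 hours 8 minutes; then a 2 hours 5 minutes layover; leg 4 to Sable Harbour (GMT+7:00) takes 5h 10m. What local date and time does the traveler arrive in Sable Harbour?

7:48 AM on June 6

Convert departure to UTC: 11:15 AM − 9:30 = 1:45 AM UTC on Jun 4.
Add 13 hours 50 minutes leg 1 → 3:35 PM UTC.
Add 5 hours 51 minutes layover in Farhaven → 9:26 PM UTC.
Add 4 hours and 25 minutes leg 2 → 1:51 AM UTC (Jun 5).
Add 4 hours 34 minutes layover in Haldor → 6:25 AM UTC.
Add 11 hours 8 minutes leg 3 → 5:33 PM UTC.
Add 2 hours and 5 minutes layover in Eucla → 7:38 PM UTC.
Add 5 hours and 10 minutes leg 4 → 12:48 AM UTC (Jun 6).
Sable Harbour is UTC+7:00, so local arrival = 12:48 AM + 7:00 = 7:48 AM on Jun 6.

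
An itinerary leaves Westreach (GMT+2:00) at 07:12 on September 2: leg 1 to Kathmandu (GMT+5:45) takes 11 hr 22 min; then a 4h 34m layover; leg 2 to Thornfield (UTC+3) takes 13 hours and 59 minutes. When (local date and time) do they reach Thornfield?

Convert departure to UTC: 07:12 − 2:00 = 05:12 UTC on Sep 2.
Add 11 hours and 22 minutes leg 1 → 16:34 UTC.
Add 4 hours 34 minutes layover in Kathmandu → 21:08 UTC.
Add 13 hours 59 minutes leg 2 → 11:07 UTC (Sep 3).
Thornfield is UTC+3:00, so local arrival = 11:07 + 3:00 = 14:07 on Sep 3.

14:07 on Sep 3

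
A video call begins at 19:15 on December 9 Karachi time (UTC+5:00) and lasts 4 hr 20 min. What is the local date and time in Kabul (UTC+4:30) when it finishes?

23:05 on Dec 9

Convert start to UTC: 19:15 − 5:00 = 14:15 UTC on Dec 9.
Add 4 hours and 20 minutes duration → 18:35 UTC.
Kabul is UTC+4:30, so local end time = 18:35 + 4:30 = 23:05 on Dec 9.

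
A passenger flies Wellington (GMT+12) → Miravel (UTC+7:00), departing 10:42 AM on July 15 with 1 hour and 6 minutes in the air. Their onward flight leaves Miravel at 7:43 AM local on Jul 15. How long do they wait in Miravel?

55 minutes

Convert departure to UTC: 10:42 AM − 12:00 = 10:42 PM UTC on Jul 14.
Add 1 hour 6 minutes flight time → 11:48 PM UTC.
Miravel is UTC+7:00, so local arrival = 11:48 PM + 7:00 = 6:48 AM on Jul 15.
Layover = 7:43 AM − 6:48 AM = 55 minutes.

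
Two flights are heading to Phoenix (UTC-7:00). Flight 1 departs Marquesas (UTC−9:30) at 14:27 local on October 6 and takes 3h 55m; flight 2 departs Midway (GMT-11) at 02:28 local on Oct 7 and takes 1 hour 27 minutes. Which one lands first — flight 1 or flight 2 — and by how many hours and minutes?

the first, by 11 hours 3 minutes

Flight 1 in UTC: 14:27 + 9:30 = 23:57 on Oct 6.
+3 hours 55 minutes → arrive 03:52 UTC on Oct 7.
Flight 2 in UTC: 02:28 + 11:00 = 13:28 on Oct 7.
+1 hour 27 minutes → arrive 14:55 UTC on Oct 7.
Flight 1 lands earlier by 11 hours 3 minutes.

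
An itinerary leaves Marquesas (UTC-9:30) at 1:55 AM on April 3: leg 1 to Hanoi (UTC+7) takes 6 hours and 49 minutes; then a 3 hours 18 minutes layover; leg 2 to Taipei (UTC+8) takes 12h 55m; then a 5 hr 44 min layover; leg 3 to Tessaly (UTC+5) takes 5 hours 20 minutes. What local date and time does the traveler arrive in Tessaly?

2:31 AM on April 5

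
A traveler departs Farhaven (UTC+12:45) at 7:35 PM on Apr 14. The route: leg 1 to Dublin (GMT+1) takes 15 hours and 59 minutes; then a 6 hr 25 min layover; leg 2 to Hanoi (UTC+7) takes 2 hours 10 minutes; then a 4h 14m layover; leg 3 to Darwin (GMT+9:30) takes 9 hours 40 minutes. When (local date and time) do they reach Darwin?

Convert departure to UTC: 7:35 PM − 12:45 = 6:50 AM UTC on Apr 14.
Add 15 hours 59 minutes leg 1 → 10:49 PM UTC.
Add 6 hours 25 minutes layover in Dublin → 5:14 AM UTC (Apr 15).
Add 2 hours and 10 minutes leg 2 → 7:24 AM UTC.
Add 4 hours and 14 minutes layover in Hanoi → 11:38 AM UTC.
Add 9 hours and 40 minutes leg 3 → 9:18 PM UTC.
Darwin is UTC+9:30, so local arrival = 9:18 PM + 9:30 = 6:48 AM on Apr 16.

6:48 AM on Apr 16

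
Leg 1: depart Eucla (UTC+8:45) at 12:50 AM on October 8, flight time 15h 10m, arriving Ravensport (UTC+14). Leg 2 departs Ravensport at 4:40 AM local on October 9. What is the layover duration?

Convert departure to UTC: 12:50 AM − 8:45 = 4:05 PM UTC on Oct 7.
Add 15 hours and 10 minutes flight time → 7:15 AM UTC (Oct 8).
Ravensport is UTC+14:00, so local arrival = 7:15 AM + 14:00 = 9:15 PM on Oct 8.
Layover = 4:40 AM − 9:15 PM (+1 day) = 7 hours 25 minutes.

7 hours 25 minutes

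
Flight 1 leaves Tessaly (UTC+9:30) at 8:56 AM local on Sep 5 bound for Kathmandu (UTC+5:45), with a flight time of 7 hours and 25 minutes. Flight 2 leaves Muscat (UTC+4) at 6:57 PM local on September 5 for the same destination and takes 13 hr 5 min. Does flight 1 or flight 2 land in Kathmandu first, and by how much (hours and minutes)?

the first, by 21 hours 11 minutes

Flight 1 in UTC: 8:56 AM − 9:30 = 11:26 PM on Sep 4.
+7 hours 25 minutes → arrive 6:51 AM UTC on Sep 5.
Flight 2 in UTC: 6:57 PM − 4:00 = 2:57 PM on Sep 5.
+13 hours and 5 minutes → arrive 4:02 AM UTC on Sep 6.
Flight 1 lands earlier by 21 hours 11 minutes.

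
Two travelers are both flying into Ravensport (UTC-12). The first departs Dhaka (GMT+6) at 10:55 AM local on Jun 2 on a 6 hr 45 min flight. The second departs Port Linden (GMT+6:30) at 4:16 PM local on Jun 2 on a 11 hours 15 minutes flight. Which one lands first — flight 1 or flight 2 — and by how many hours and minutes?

the first, by 9 hours 21 minutes

Flight 1 in UTC: 10:55 AM − 6:00 = 4:55 AM on Jun 2.
+6 hours 45 minutes → arrive 11:40 AM UTC on Jun 2.
Flight 2 in UTC: 4:16 PM − 6:30 = 9:46 AM on Jun 2.
+11 hours and 15 minutes → arrive 9:01 PM UTC on Jun 2.
Flight 1 lands earlier by 9 hours 21 minutes.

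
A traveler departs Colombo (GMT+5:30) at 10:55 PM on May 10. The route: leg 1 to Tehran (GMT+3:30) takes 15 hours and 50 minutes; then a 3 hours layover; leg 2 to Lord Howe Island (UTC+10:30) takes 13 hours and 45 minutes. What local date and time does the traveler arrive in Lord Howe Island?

12:30 PM on May 12

Convert departure to UTC: 10:55 PM − 5:30 = 5:25 PM UTC on May 10.
Add 15 hours and 50 minutes leg 1 → 9:15 AM UTC (May 11).
Add 3 hours layover in Tehran → 12:15 PM UTC.
Add 13 hours and 45 minutes leg 2 → 2:00 AM UTC (May 12).
Lord Howe Island is UTC+10:30, so local arrival = 2:00 AM + 10:30 = 12:30 PM on May 12.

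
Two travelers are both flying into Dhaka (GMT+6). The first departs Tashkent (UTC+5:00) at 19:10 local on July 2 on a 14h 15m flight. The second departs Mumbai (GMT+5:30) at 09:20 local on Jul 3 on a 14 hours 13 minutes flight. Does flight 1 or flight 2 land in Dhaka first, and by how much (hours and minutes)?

Flight 1 in UTC: 19:10 − 5:00 = 14:10 on Jul 2.
+14 hours 15 minutes → arrive 04:25 UTC on Jul 3.
Flight 2 in UTC: 09:20 − 5:30 = 03:50 on Jul 3.
+14 hours 13 minutes → arrive 18:03 UTC on Jul 3.
Flight 1 lands earlier by 13 hours 38 minutes.

the first, by 13 hours 38 minutes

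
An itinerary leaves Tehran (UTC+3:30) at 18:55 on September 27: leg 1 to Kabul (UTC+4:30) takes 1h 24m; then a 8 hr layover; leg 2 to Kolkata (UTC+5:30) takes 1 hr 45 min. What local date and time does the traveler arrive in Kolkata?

Convert departure to UTC: 18:55 − 3:30 = 15:25 UTC on Sep 27.
Add 1 hour and 24 minutes leg 1 → 16:49 UTC.
Add 8 hours layover in Kabul → 00:49 UTC (Sep 28).
Add 1 hour 45 minutes leg 2 → 02:34 UTC.
Kolkata is UTC+5:30, so local arrival = 02:34 + 5:30 = 08:04 on Sep 28.

08:04 on September 28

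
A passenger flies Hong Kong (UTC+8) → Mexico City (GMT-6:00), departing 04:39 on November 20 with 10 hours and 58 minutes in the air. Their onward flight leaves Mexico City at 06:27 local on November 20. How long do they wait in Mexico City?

4 hours 50 minutes

Convert departure to UTC: 04:39 − 8:00 = 20:39 UTC on Nov 19.
Add 10 hours 58 minutes flight time → 07:37 UTC (Nov 20).
Mexico City is UTC−6:00, so local arrival = 07:37 − 6:00 = 01:37 on Nov 20.
Layover = 06:27 − 01:37 = 4 hours 50 minutes.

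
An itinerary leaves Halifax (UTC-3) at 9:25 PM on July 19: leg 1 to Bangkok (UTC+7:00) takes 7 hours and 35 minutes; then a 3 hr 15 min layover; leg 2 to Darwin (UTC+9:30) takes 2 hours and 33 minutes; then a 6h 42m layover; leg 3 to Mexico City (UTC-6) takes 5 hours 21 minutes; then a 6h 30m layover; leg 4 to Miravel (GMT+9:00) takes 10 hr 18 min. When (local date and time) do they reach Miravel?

Convert departure to UTC: 9:25 PM + 3:00 = 12:25 AM UTC on Jul 20.
Add 7 hours and 35 minutes leg 1 → 8:00 AM UTC.
Add 3 hours 15 minutes layover in Bangkok → 11:15 AM UTC.
Add 2 hours 33 minutes leg 2 → 1:48 PM UTC.
Add 6 hours 42 minutes layover in Darwin → 8:30 PM UTC.
Add 5 hours and 21 minutes leg 3 → 1:51 AM UTC (Jul 21).
Add 6 hours 30 minutes layover in Mexico City → 8:21 AM UTC.
Add 10 hours 18 minutes leg 4 → 6:39 PM UTC.
Miravel is UTC+9:00, so local arrival = 6:39 PM + 9:00 = 3:39 AM on Jul 22.

3:39 AM on July 22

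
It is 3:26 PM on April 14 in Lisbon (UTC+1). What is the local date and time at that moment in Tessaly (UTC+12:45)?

3:11 AM on April 15

In UTC: 3:26 PM − 1:00 = 2:26 PM on Apr 14.
Tessaly is UTC+12:45: 2:26 PM + 12:45 = 3:11 AM on Apr 15.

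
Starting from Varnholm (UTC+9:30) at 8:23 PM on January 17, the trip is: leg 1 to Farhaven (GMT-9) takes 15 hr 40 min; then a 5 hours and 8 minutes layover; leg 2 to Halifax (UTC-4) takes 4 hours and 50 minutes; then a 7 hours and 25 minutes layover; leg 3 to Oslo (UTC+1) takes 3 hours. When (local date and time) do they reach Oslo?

Convert departure to UTC: 8:23 PM − 9:30 = 10:53 AM UTC on Jan 17.
Add 15 hours 40 minutes leg 1 → 2:33 AM UTC (Jan 18).
Add 5 hours 8 minutes layover in Farhaven → 7:41 AM UTC.
Add 4 hours and 50 minutes leg 2 → 12:31 PM UTC.
Add 7 hours and 25 minutes layover in Halifax → 7:56 PM UTC.
Add 3 hours leg 3 → 10:56 PM UTC.
Oslo is UTC+1:00, so local arrival = 10:56 PM + 1:00 = 11:56 PM on Jan 18.

11:56 PM on Jan 18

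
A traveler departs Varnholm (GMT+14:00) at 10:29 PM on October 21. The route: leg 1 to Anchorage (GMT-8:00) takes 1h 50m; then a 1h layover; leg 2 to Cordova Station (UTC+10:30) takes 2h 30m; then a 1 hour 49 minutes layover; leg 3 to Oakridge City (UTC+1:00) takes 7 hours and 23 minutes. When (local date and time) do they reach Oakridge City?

12:01 AM on Oct 22

Convert departure to UTC: 10:29 PM − 14:00 = 8:29 AM UTC on Oct 21.
Add 1 hour 50 minutes leg 1 → 10:19 AM UTC.
Add 1 hour layover in Anchorage → 11:19 AM UTC.
Add 2 hours and 30 minutes leg 2 → 1:49 PM UTC.
Add 1 hour 49 minutes layover in Cordova Station → 3:38 PM UTC.
Add 7 hours 23 minutes leg 3 → 11:01 PM UTC.
Oakridge City is UTC+1:00, so local arrival = 11:01 PM + 1:00 = 12:01 AM on Oct 22.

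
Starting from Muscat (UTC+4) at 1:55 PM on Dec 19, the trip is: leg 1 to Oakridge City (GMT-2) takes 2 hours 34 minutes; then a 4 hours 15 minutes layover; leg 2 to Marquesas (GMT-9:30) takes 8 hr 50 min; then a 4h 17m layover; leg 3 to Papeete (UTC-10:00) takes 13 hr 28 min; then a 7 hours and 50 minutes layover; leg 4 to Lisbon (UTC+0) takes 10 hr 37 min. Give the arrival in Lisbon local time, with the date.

1:46 PM on December 21

Convert departure to UTC: 1:55 PM − 4:00 = 9:55 AM UTC on Dec 19.
Add 2 hours and 34 minutes leg 1 → 12:29 PM UTC.
Add 4 hours 15 minutes layover in Oakridge City → 4:44 PM UTC.
Add 8 hours and 50 minutes leg 2 → 1:34 AM UTC (Dec 20).
Add 4 hours and 17 minutes layover in Marquesas → 5:51 AM UTC.
Add 13 hours 28 minutes leg 3 → 7:19 PM UTC.
Add 7 hours 50 minutes layover in Papeete → 3:09 AM UTC (Dec 21).
Add 10 hours and 37 minutes leg 4 → 1:46 PM UTC.
Lisbon is UTC+0, so local arrival is the same: 1:46 PM on Dec 21.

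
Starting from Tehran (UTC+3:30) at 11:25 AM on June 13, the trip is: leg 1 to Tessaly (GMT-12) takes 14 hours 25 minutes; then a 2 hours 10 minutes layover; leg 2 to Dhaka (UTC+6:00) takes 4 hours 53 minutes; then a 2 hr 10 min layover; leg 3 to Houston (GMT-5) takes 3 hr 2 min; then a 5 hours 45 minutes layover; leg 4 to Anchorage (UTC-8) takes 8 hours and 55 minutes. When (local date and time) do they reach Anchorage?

Convert departure to UTC: 11:25 AM − 3:30 = 7:55 AM UTC on Jun 13.
Add 14 hours 25 minutes leg 1 → 10:20 PM UTC.
Add 2 hours 10 minutes layover in Tessaly → 12:30 AM UTC (Jun 14).
Add 4 hours and 53 minutes leg 2 → 5:23 AM UTC.
Add 2 hours and 10 minutes layover in Dhaka → 7:33 AM UTC.
Add 3 hours and 2 minutes leg 3 → 10:35 AM UTC.
Add 5 hours and 45 minutes layover in Houston → 4:20 PM UTC.
Add 8 hours 55 minutes leg 4 → 1:15 AM UTC (Jun 15).
Anchorage is UTC−8:00, so local arrival = 1:15 AM − 8:00 = 5:15 PM on Jun 14.

5:15 PM on Jun 14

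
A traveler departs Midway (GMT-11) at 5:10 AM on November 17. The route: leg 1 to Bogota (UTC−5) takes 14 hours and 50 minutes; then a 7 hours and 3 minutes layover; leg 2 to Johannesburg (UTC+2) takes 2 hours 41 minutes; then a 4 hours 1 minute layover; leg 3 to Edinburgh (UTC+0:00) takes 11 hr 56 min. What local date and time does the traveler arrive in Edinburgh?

8:41 AM on Nov 19

Convert departure to UTC: 5:10 AM + 11:00 = 4:10 PM UTC on Nov 17.
Add 14 hours and 50 minutes leg 1 → 7:00 AM UTC (Nov 18).
Add 7 hours and 3 minutes layover in Bogota → 2:03 PM UTC.
Add 2 hours 41 minutes leg 2 → 4:44 PM UTC.
Add 4 hours and 1 minute layover in Johannesburg → 8:45 PM UTC.
Add 11 hours and 56 minutes leg 3 → 8:41 AM UTC (Nov 19).
Edinburgh is UTC+0, so local arrival is the same: 8:41 AM on Nov 19.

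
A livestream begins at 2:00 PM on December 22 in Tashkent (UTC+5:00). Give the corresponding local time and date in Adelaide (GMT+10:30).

7:30 PM on December 22

Adelaide is 5:30 ahead of Tashkent.
Shift by the zone difference: 2:00 PM + 5:30 = 7:30 PM on Dec 22 in Adelaide.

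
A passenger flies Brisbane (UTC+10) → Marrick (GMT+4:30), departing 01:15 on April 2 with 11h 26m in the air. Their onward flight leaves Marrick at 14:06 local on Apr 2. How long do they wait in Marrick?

6 hours 55 minutes

Convert departure to UTC: 01:15 − 10:00 = 15:15 UTC on Apr 1.
Add 11 hours and 26 minutes flight time → 02:41 UTC (Apr 2).
Marrick is UTC+4:30, so local arrival = 02:41 + 4:30 = 07:11 on Apr 2.
Layover = 14:06 − 07:11 = 6 hours 55 minutes.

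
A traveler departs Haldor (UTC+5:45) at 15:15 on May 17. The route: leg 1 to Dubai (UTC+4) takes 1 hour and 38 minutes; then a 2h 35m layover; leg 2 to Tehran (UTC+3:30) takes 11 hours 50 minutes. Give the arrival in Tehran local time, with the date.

Convert departure to UTC: 15:15 − 5:45 = 09:30 UTC on May 17.
Add 1 hour and 38 minutes leg 1 → 11:08 UTC.
Add 2 hours 35 minutes layover in Dubai → 13:43 UTC.
Add 11 hours 50 minutes leg 2 → 01:33 UTC (May 18).
Tehran is UTC+3:30, so local arrival = 01:33 + 3:30 = 05:03 on May 18.

05:03 on May 18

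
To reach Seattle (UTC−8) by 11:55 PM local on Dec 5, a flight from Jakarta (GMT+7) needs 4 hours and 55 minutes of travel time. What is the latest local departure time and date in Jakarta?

Target arrival in UTC: 11:55 PM + 8:00 = 7:55 AM on Dec 6.
Subtract 4 hours 55 minutes → departure 3:00 AM UTC on Dec 6.
Jakarta is UTC+7:00: 3:00 AM + 7:00 = 10:00 AM on Dec 6.

10:00 AM on December 6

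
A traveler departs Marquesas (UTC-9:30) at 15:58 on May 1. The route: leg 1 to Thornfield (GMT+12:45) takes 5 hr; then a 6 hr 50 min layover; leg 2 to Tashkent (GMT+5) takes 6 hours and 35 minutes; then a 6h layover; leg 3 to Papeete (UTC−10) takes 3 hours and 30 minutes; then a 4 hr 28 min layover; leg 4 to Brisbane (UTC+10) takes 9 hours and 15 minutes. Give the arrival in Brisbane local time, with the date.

05:06 on May 4

Convert departure to UTC: 15:58 + 9:30 = 01:28 UTC on May 2.
Add 5 hours leg 1 → 06:28 UTC.
Add 6 hours 50 minutes layover in Thornfield → 13:18 UTC.
Add 6 hours and 35 minutes leg 2 → 19:53 UTC.
Add 6 hours layover in Tashkent → 01:53 UTC (May 3).
Add 3 hours and 30 minutes leg 3 → 05:23 UTC.
Add 4 hours 28 minutes layover in Papeete → 09:51 UTC.
Add 9 hours and 15 minutes leg 4 → 19:06 UTC.
Brisbane is UTC+10:00, so local arrival = 19:06 + 10:00 = 05:06 on May 4.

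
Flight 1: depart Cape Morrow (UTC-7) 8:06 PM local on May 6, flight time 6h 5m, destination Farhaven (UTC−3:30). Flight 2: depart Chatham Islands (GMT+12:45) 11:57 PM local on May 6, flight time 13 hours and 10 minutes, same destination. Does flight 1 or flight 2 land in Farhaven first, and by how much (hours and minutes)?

Flight 1 in UTC: 8:06 PM + 7:00 = 3:06 AM on May 7.
+6 hours 5 minutes → arrive 9:11 AM UTC on May 7.
Flight 2 in UTC: 11:57 PM − 12:45 = 11:12 AM on May 6.
+13 hours 10 minutes → arrive 12:22 AM UTC on May 7.
Flight 2 lands earlier by 8 hours 49 minutes.

the second, by 8 hours 49 minutes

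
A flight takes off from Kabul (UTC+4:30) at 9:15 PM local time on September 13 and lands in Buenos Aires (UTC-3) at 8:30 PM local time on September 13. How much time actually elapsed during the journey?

6 hours 45 minutes

Departure in UTC: 9:15 PM − 4:30 = 4:45 PM on Sep 13.
Arrival in UTC: 8:30 PM + 3:00 = 11:30 PM on Sep 13.
Elapsed = 11:30 PM − 4:45 PM = 6 hours 45 minutes.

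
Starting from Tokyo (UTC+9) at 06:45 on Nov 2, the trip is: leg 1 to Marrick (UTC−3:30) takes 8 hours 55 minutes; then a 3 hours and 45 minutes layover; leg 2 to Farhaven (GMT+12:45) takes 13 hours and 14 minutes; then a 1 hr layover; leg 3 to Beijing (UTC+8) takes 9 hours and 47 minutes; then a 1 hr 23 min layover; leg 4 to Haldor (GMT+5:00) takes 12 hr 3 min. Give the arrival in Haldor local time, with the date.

04:52 on November 4

Convert departure to UTC: 06:45 − 9:00 = 21:45 UTC on Nov 1.
Add 8 hours 55 minutes leg 1 → 06:40 UTC (Nov 2).
Add 3 hours 45 minutes layover in Marrick → 10:25 UTC.
Add 13 hours 14 minutes leg 2 → 23:39 UTC.
Add 1 hour layover in Farhaven → 00:39 UTC (Nov 3).
Add 9 hours and 47 minutes leg 3 → 10:26 UTC.
Add 1 hour 23 minutes layover in Beijing → 11:49 UTC.
Add 12 hours and 3 minutes leg 4 → 23:52 UTC.
Haldor is UTC+5:00, so local arrival = 23:52 + 5:00 = 04:52 on Nov 4.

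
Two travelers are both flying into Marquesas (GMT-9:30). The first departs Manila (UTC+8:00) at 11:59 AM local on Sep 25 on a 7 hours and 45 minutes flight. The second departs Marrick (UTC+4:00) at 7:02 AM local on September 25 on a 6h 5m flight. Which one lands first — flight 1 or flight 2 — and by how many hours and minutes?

the second, by 2 hours 37 minutes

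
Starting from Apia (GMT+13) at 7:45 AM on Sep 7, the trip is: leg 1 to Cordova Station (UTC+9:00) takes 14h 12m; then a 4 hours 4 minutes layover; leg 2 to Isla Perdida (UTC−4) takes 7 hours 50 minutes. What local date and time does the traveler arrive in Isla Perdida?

4:51 PM on Sep 7

Convert departure to UTC: 7:45 AM − 13:00 = 6:45 PM UTC on Sep 6.
Add 14 hours and 12 minutes leg 1 → 8:57 AM UTC (Sep 7).
Add 4 hours 4 minutes layover in Cordova Station → 1:01 PM UTC.
Add 7 hours and 50 minutes leg 2 → 8:51 PM UTC.
Isla Perdida is UTC−4:00, so local arrival = 8:51 PM − 4:00 = 4:51 PM on Sep 7.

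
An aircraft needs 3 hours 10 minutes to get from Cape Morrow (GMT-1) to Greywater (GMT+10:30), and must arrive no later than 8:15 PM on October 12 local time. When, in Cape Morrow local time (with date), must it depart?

Target arrival in UTC: 8:15 PM − 10:30 = 9:45 AM on Oct 12.
Subtract 3 hours 10 minutes → departure 6:35 AM UTC on Oct 12.
Cape Morrow is UTC−1:00: 6:35 AM − 1:00 = 5:35 AM on Oct 12.

5:35 AM on Oct 12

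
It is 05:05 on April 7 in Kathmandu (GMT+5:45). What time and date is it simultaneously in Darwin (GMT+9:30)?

In UTC: 05:05 − 5:45 = 23:20 on Apr 6.
Darwin is UTC+9:30: 23:20 + 9:30 = 08:50 on Apr 7.

08:50 on April 7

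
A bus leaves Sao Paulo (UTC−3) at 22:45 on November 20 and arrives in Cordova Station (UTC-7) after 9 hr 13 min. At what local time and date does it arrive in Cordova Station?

Convert departure to UTC: 22:45 + 3:00 = 01:45 UTC on Nov 21.
Add 9 hours and 13 minutes travel time → 10:58 UTC.
Cordova Station is UTC−7:00, so local arrival = 10:58 − 7:00 = 03:58 on Nov 21.

03:58 on November 21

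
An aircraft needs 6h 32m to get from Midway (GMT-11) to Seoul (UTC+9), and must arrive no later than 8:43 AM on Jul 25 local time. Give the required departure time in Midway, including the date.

Target arrival in UTC: 8:43 AM − 9:00 = 11:43 PM on Jul 24.
Subtract 6 hours 32 minutes → departure 5:11 PM UTC on Jul 24.
Midway is UTC−11:00: 5:11 PM − 11:00 = 6:11 AM on Jul 24.

6:11 AM on Jul 24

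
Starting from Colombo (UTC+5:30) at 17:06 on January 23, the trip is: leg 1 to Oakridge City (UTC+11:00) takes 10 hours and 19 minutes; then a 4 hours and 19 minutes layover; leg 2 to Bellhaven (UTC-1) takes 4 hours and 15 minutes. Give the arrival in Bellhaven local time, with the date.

Convert departure to UTC: 17:06 − 5:30 = 11:36 UTC on Jan 23.
Add 10 hours 19 minutes leg 1 → 21:55 UTC.
Add 4 hours and 19 minutes layover in Oakridge City → 02:14 UTC (Jan 24).
Add 4 hours 15 minutes leg 2 → 06:29 UTC.
Bellhaven is UTC−1:00, so local arrival = 06:29 − 1:00 = 05:29 on Jan 24.

05:29 on January 24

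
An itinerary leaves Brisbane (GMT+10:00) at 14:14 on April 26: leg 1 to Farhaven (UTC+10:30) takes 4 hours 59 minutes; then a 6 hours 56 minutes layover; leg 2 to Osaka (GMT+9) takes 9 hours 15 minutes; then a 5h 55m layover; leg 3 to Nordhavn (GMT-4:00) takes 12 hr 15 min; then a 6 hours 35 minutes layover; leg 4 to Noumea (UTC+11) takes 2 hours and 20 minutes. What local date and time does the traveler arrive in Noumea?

15:29 on April 28

Convert departure to UTC: 14:14 − 10:00 = 04:14 UTC on Apr 26.
Add 4 hours and 59 minutes leg 1 → 09:13 UTC.
Add 6 hours 56 minutes layover in Farhaven → 16:09 UTC.
Add 9 hours 15 minutes leg 2 → 01:24 UTC (Apr 27).
Add 5 hours 55 minutes layover in Osaka → 07:19 UTC.
Add 12 hours and 15 minutes leg 3 → 19:34 UTC.
Add 6 hours and 35 minutes layover in Nordhavn → 02:09 UTC (Apr 28).
Add 2 hours and 20 minutes leg 4 → 04:29 UTC.
Noumea is UTC+11:00, so local arrival = 04:29 + 11:00 = 15:29 on Apr 28.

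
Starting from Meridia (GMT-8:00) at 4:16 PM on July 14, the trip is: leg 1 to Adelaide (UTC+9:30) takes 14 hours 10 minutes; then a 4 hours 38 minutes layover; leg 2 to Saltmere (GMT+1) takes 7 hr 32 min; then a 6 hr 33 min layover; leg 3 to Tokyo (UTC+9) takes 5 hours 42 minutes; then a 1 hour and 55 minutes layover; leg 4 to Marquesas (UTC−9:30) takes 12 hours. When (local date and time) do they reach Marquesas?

Convert departure to UTC: 4:16 PM + 8:00 = 12:16 AM UTC on Jul 15.
Add 14 hours 10 minutes leg 1 → 2:26 PM UTC.
Add 4 hours 38 minutes layover in Adelaide → 7:04 PM UTC.
Add 7 hours 32 minutes leg 2 → 2:36 AM UTC (Jul 16).
Add 6 hours 33 minutes layover in Saltmere → 9:09 AM UTC.
Add 5 hours 42 minutes leg 3 → 2:51 PM UTC.
Add 1 hour and 55 minutes layover in Tokyo → 4:46 PM UTC.
Add 12 hours leg 4 → 4:46 AM UTC (Jul 17).
Marquesas is UTC−9:30, so local arrival = 4:46 AM − 9:30 = 7:16 PM on Jul 16.

7:16 PM on July 16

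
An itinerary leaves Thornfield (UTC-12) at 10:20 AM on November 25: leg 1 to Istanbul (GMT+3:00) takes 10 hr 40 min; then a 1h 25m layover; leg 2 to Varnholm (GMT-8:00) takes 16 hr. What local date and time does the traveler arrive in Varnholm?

Convert departure to UTC: 10:20 AM + 12:00 = 10:20 PM UTC on Nov 25.
Add 10 hours and 40 minutes leg 1 → 9:00 AM UTC (Nov 26).
Add 1 hour 25 minutes layover in Istanbul → 10:25 AM UTC.
Add 16 hours leg 2 → 2:25 AM UTC (Nov 27).
Varnholm is UTC−8:00, so local arrival = 2:25 AM − 8:00 = 6:25 PM on Nov 26.

6:25 PM on November 26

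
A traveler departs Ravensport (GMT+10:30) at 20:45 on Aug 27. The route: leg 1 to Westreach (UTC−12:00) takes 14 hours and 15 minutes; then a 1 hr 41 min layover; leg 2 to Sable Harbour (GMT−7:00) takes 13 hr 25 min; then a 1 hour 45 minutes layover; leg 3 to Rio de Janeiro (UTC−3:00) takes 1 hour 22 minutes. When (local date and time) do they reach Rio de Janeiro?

15:43 on August 28

Convert departure to UTC: 20:45 − 10:30 = 10:15 UTC on Aug 27.
Add 14 hours 15 minutes leg 1 → 00:30 UTC (Aug 28).
Add 1 hour 41 minutes layover in Westreach → 02:11 UTC.
Add 13 hours 25 minutes leg 2 → 15:36 UTC.
Add 1 hour 45 minutes layover in Sable Harbour → 17:21 UTC.
Add 1 hour and 22 minutes leg 3 → 18:43 UTC.
Rio de Janeiro is UTC−3:00, so local arrival = 18:43 − 3:00 = 15:43 on Aug 28.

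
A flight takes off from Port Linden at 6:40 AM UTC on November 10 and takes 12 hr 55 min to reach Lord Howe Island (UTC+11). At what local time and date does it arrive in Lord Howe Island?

Departure is given in UTC: 6:40 AM on Nov 10.
Add 12 hours 55 minutes → 7:35 PM UTC.
Lord Howe Island is UTC+11:00: 7:35 PM + 11:00 = 6:35 AM on Nov 11.

6:35 AM on November 11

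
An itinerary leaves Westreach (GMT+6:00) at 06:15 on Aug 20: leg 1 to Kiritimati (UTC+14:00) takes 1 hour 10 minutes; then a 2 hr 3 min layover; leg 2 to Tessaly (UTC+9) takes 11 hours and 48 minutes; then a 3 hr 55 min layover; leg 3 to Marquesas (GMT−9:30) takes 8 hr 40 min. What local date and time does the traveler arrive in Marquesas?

Convert departure to UTC: 06:15 − 6:00 = 00:15 UTC on Aug 20.
Add 1 hour and 10 minutes leg 1 → 01:25 UTC.
Add 2 hours 3 minutes layover in Kiritimati → 03:28 UTC.
Add 11 hours 48 minutes leg 2 → 15:16 UTC.
Add 3 hours 55 minutes layover in Tessaly → 19:11 UTC.
Add 8 hours and 40 minutes leg 3 → 03:51 UTC (Aug 21).
Marquesas is UTC−9:30, so local arrival = 03:51 − 9:30 = 18:21 on Aug 20.

18:21 on Aug 20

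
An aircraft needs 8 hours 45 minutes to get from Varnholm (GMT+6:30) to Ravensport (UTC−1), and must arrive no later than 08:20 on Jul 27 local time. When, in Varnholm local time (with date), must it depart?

Target arrival in UTC: 08:20 + 1:00 = 09:20 on Jul 27.
Subtract 8 hours and 45 minutes → departure 00:35 UTC on Jul 27.
Varnholm is UTC+6:30: 00:35 + 6:30 = 07:05 on Jul 27.

07:05 on Jul 27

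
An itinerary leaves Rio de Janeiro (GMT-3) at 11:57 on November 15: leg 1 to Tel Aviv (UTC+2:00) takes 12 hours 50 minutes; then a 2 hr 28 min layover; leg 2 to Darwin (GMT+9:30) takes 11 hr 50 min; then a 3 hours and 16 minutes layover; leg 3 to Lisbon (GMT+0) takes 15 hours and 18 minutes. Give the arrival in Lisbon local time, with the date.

12:39 on November 17

Convert departure to UTC: 11:57 + 3:00 = 14:57 UTC on Nov 15.
Add 12 hours 50 minutes leg 1 → 03:47 UTC (Nov 16).
Add 2 hours and 28 minutes layover in Tel Aviv → 06:15 UTC.
Add 11 hours and 50 minutes leg 2 → 18:05 UTC.
Add 3 hours 16 minutes layover in Darwin → 21:21 UTC.
Add 15 hours and 18 minutes leg 3 → 12:39 UTC (Nov 17).
Lisbon is UTC+0, so local arrival is the same: 12:39 on Nov 17.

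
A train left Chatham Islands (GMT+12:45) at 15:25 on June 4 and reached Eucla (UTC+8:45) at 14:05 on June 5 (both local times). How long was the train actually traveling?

Departure in UTC: 15:25 − 12:45 = 02:40 on Jun 4.
Arrival in UTC: 14:05 − 8:45 = 05:20 on Jun 5.
Elapsed = 05:20 − 02:40 (+1 day) = 26 hours 40 minutes.

26 hours 40 minutes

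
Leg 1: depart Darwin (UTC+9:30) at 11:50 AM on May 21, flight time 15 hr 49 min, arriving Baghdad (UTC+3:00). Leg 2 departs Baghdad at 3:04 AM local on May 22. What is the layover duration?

Convert departure to UTC: 11:50 AM − 9:30 = 2:20 AM UTC on May 21.
Add 15 hours and 49 minutes flight time → 6:09 PM UTC.
Baghdad is UTC+3:00, so local arrival = 6:09 PM + 3:00 = 9:09 PM on May 21.
Layover = 3:04 AM − 9:09 PM (+1 day) = 5 hours 55 minutes.

5 hours 55 minutes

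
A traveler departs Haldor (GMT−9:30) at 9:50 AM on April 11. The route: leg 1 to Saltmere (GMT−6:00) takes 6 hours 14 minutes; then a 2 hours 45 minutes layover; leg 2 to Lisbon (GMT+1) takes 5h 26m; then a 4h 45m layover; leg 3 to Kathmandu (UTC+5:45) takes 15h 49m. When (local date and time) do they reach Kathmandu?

Convert departure to UTC: 9:50 AM + 9:30 = 7:20 PM UTC on Apr 11.
Add 6 hours 14 minutes leg 1 → 1:34 AM UTC (Apr 12).
Add 2 hours 45 minutes layover in Saltmere → 4:19 AM UTC.
Add 5 hours and 26 minutes leg 2 → 9:45 AM UTC.
Add 4 hours 45 minutes layover in Lisbon → 2:30 PM UTC.
Add 15 hours 49 minutes leg 3 → 6:19 AM UTC (Apr 13).
Kathmandu is UTC+5:45, so local arrival = 6:19 AM + 5:45 = 12:04 PM on Apr 13.

12:04 PM on April 13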